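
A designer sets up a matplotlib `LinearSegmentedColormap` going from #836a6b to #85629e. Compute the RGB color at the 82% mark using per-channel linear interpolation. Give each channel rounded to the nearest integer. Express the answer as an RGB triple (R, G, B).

#836a6b → (131, 106, 107); #85629e → (133, 98, 158).
82% corresponds to t = 0.82.
R = 131 + 0.82 × (133 − 131) = 131 + 0.82 × 2 = 132.64 → 133
G = 106 + 0.82 × (98 − 106) = 106 + 0.82 × -8 = 99.44 → 99
B = 107 + 0.82 × (158 − 107) = 107 + 0.82 × 51 = 148.82 → 149
So the blended color is (133, 99, 149), about #856395.

(133, 99, 149)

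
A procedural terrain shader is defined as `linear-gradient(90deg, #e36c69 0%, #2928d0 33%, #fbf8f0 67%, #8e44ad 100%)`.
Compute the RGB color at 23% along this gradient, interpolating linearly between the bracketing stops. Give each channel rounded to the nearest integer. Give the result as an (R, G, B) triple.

23% lies between the 0% and 33% stops, so the local fraction is t = (23 − 0)/(33 − 0) = 23/33 ≈ 0.697.
#e36c69 → (227, 108, 105); #2928d0 → (41, 40, 208).
R = 227 + 0.697 × (41 − 227) = 97.358 → 97
G = 108 + 0.697 × (40 − 108) = 60.604 → 61
B = 105 + 0.697 × (208 − 105) = 176.791 → 177

(97, 61, 177)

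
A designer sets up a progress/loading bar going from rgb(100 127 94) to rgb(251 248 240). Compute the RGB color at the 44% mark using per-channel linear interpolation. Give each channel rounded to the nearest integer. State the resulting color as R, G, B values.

44% corresponds to t = 0.44.
R = 100 + 0.44 × (251 − 100) = 100 + 0.44 × 151 = 166.44 → 166
G = 127 + 0.44 × (248 − 127) = 127 + 0.44 × 121 = 180.24 → 180
B = 94 + 0.44 × (240 − 94) = 94 + 0.44 × 146 = 158.24 → 158
So the blended color is (166, 180, 158), about #a6b49e.

(166, 180, 158)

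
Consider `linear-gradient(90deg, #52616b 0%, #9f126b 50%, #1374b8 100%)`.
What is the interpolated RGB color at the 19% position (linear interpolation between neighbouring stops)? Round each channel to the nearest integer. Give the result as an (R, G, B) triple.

19% lies between the 0% and 50% stops, so the local fraction is t = (19 − 0)/(50 − 0) = 19/50 ≈ 0.38.
#52616b → (82, 97, 107); #9f126b → (159, 18, 107).
R = 82 + 0.38 × (159 − 82) = 111.26 → 111
G = 97 + 0.38 × (18 − 97) = 66.98 → 67
B = 107 + 0.38 × (107 − 107) = 107 → 107

(111, 67, 107)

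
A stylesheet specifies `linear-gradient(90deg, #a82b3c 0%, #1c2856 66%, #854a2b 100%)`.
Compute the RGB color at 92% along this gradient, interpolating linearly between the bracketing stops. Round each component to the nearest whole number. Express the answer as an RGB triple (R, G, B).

92% lies between the 66% and 100% stops, so the local fraction is t = (92 − 66)/(100 − 66) = 26/34 ≈ 0.7647.
#1c2856 → (28, 40, 86); #854a2b → (133, 74, 43).
R = 28 + 0.7647 × (133 − 28) = 108.294 → 108
G = 40 + 0.7647 × (74 − 40) = 66 → 66
B = 86 + 0.7647 × (43 − 86) = 53.118 → 53

(108, 66, 53)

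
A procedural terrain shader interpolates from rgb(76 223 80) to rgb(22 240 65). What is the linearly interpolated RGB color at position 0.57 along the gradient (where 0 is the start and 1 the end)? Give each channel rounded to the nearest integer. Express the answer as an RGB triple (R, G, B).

(45, 233, 71)

R = 76 + 0.57 × (22 − 76) = 76 + 0.57 × -54 = 45.22 → 45
G = 223 + 0.57 × (240 − 223) = 223 + 0.57 × 17 = 232.69 → 233
B = 80 + 0.57 × (65 − 80) = 80 + 0.57 × -15 = 71.45 → 71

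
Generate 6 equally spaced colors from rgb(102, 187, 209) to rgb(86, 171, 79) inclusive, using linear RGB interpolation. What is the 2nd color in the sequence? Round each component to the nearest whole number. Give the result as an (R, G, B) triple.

(99, 184, 183)

With 6 swatches and endpoints inclusive, swatch 2 sits at t = (2 − 1)/(6 − 1) = 1/5 ≈ 0.2.
R = 102 + 0.2 × (86 − 102) = 98.8 → 99
G = 187 + 0.2 × (171 − 187) = 183.8 → 184
B = 209 + 0.2 × (79 − 209) = 183 → 183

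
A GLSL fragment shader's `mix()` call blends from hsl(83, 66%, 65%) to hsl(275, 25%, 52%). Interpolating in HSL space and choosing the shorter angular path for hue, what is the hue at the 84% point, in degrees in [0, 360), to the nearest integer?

302

Hue: 275 − 83 = 192°, but |192| > 180 so the shorter arc goes the other way: Δh = 192 − 360 = -168°.
H = 83 + 0.84 × (-168) = -58.12 → -58 → -58 mod 360 = 302°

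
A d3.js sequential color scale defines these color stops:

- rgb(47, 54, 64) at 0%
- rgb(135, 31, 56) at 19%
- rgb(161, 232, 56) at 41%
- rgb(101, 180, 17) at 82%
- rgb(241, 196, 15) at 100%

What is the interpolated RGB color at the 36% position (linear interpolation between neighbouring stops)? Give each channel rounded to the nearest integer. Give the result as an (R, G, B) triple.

36% lies between the 19% and 41% stops, so the local fraction is t = (36 − 19)/(41 − 19) = 17/22 ≈ 0.7727.
R = 135 + 0.7727 × (161 − 135) = 155.09 → 155
G = 31 + 0.7727 × (232 − 31) = 186.313 → 186
B = 56 + 0.7727 × (56 − 56) = 56 → 56

(155, 186, 56)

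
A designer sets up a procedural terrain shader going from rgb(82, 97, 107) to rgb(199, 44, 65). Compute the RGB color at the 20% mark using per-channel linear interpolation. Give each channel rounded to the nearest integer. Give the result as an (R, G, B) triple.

20% corresponds to t = 0.2.
R = 82 + 0.2 × (199 − 82) = 82 + 0.2 × 117 = 105.4 → 105
G = 97 + 0.2 × (44 − 97) = 97 + 0.2 × -53 = 86.4 → 86
B = 107 + 0.2 × (65 − 107) = 107 + 0.2 × -42 = 98.6 → 99

(105, 86, 99)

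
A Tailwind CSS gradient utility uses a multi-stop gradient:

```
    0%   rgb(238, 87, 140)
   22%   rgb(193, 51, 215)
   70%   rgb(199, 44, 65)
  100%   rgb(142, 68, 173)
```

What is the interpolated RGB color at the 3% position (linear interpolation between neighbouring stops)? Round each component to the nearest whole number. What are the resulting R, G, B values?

3% lies between the 0% and 22% stops, so the local fraction is t = (3 − 0)/(22 − 0) = 3/22 ≈ 0.1364.
R = 238 + 0.1364 × (193 − 238) = 231.862 → 232
G = 87 + 0.1364 × (51 − 87) = 82.09 → 82
B = 140 + 0.1364 × (215 − 140) = 150.23 → 150

(232, 82, 150)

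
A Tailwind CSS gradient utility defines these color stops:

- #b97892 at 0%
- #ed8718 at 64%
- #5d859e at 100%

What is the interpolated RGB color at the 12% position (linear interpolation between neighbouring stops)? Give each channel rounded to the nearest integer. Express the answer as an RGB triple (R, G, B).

(195, 123, 123)

12% lies between the 0% and 64% stops, so the local fraction is t = (12 − 0)/(64 − 0) = 12/64 ≈ 0.1875.
#b97892 → (185, 120, 146); #ed8718 → (237, 135, 24).
R = 185 + 0.1875 × (237 − 185) = 194.75 → 195
G = 120 + 0.1875 × (135 − 120) = 122.812 → 123
B = 146 + 0.1875 × (24 − 146) = 123.125 → 123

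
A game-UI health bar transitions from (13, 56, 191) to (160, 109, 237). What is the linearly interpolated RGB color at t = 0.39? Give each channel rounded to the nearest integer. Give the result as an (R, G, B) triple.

R = 13 + 0.39 × (160 − 13) = 13 + 0.39 × 147 = 70.33 → 70
G = 56 + 0.39 × (109 − 56) = 56 + 0.39 × 53 = 76.67 → 77
B = 191 + 0.39 × (237 − 191) = 191 + 0.39 × 46 = 208.94 → 209

(70, 77, 209)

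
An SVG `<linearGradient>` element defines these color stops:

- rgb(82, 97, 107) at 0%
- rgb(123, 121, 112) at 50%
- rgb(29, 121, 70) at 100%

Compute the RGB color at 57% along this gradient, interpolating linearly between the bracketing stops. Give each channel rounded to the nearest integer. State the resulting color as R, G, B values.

(110, 121, 106)

57% lies between the 50% and 100% stops, so the local fraction is t = (57 − 50)/(100 − 50) = 7/50 ≈ 0.14.
R = 123 + 0.14 × (29 − 123) = 109.84 → 110
G = 121 + 0.14 × (121 − 121) = 121 → 121
B = 112 + 0.14 × (70 − 112) = 106.12 → 106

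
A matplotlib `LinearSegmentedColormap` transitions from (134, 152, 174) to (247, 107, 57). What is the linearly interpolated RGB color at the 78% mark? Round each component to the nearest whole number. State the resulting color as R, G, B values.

(222, 117, 83)

78% corresponds to t = 0.78.
R = 134 + 0.78 × (247 − 134) = 134 + 0.78 × 113 = 222.14 → 222
G = 152 + 0.78 × (107 − 152) = 152 + 0.78 × -45 = 116.9 → 117
B = 174 + 0.78 × (57 − 174) = 174 + 0.78 × -117 = 82.74 → 83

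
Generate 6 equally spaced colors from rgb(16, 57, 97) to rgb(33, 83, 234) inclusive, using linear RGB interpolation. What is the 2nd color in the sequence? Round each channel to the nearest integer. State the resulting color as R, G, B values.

(19, 62, 124)

With 6 swatches and endpoints inclusive, swatch 2 sits at t = (2 − 1)/(6 − 1) = 1/5 ≈ 0.2.
R = 16 + 0.2 × (33 − 16) = 19.4 → 19
G = 57 + 0.2 × (83 − 57) = 62.2 → 62
B = 97 + 0.2 × (234 − 97) = 124.4 → 124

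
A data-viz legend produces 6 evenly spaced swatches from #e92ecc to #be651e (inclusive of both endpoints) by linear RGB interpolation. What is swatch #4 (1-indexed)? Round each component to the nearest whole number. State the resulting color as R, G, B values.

(207, 79, 100)

With 6 swatches and endpoints inclusive, swatch 4 sits at t = (4 − 1)/(6 − 1) = 3/5 ≈ 0.6.
#e92ecc → (233, 46, 204); #be651e → (190, 101, 30).
R = 233 + 0.6 × (190 − 233) = 207.2 → 207
G = 46 + 0.6 × (101 − 46) = 79 → 79
B = 204 + 0.6 × (30 − 204) = 99.6 → 100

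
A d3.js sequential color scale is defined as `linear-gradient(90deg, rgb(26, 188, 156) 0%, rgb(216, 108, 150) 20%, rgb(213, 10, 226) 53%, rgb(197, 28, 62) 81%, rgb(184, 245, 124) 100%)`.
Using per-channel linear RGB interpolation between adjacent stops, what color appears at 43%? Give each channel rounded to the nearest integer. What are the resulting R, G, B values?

(214, 40, 203)

43% lies between the 20% and 53% stops, so the local fraction is t = (43 − 20)/(53 − 20) = 23/33 ≈ 0.697.
R = 216 + 0.697 × (213 − 216) = 213.909 → 214
G = 108 + 0.697 × (10 − 108) = 39.694 → 40
B = 150 + 0.697 × (226 − 150) = 202.972 → 203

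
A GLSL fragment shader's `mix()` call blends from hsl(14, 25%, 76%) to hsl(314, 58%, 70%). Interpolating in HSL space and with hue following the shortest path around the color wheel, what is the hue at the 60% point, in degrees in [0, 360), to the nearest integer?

338

Hue: 314 − 14 = 300°, but |300| > 180 so the shorter arc goes the other way: Δh = 300 − 360 = -60°.
H = 14 + 0.6 × (-60) = -22 → -22 → -22 mod 360 = 338°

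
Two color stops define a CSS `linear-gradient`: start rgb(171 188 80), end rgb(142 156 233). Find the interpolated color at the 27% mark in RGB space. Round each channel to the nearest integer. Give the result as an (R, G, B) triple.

27% corresponds to t = 0.27.
R = 171 + 0.27 × (142 − 171) = 171 + 0.27 × -29 = 163.17 → 163
G = 188 + 0.27 × (156 − 188) = 188 + 0.27 × -32 = 179.36 → 179
B = 80 + 0.27 × (233 − 80) = 80 + 0.27 × 153 = 121.31 → 121

(163, 179, 121)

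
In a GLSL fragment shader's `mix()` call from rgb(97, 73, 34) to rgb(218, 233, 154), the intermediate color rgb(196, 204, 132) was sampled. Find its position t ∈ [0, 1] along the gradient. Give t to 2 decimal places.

0.82

Invert the lerp on the G channel (largest span, 160): t = (204 − 73) / (233 − 73) = 131/160 = 0.81875.
Check on R: (196 − 97)/(218 − 97) = 0.8182 ✓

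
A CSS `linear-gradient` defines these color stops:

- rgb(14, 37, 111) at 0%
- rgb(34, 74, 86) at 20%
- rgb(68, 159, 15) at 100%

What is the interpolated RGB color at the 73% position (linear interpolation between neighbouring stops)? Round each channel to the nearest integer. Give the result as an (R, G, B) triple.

(57, 130, 39)

73% lies between the 20% and 100% stops, so the local fraction is t = (73 − 20)/(100 − 20) = 53/80 ≈ 0.6625.
R = 34 + 0.6625 × (68 − 34) = 56.525 → 57
G = 74 + 0.6625 × (159 − 74) = 130.312 → 130
B = 86 + 0.6625 × (15 − 86) = 38.962 → 39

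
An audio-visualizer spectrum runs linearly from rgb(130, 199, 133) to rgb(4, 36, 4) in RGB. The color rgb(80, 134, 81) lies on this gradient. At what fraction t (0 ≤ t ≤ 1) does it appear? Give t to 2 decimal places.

Invert the lerp on the G channel (largest span, 163): t = (134 − 199) / (36 − 199) = -65/-163 = 0.39877.
Check on R: (80 − 130)/(4 − 130) = 0.3968 ✓

0.40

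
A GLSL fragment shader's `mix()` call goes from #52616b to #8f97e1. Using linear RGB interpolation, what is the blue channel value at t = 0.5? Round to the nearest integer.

B₁ = 107 (from #52616b), B₂ = 225 (from #8f97e1).
B = 107 + 0.5 × (225 − 107) = 166 → 166

166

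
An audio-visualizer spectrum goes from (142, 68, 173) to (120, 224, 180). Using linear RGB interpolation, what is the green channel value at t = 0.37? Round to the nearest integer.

126

G = 68 + 0.37 × (224 − 68) = 125.72 → 126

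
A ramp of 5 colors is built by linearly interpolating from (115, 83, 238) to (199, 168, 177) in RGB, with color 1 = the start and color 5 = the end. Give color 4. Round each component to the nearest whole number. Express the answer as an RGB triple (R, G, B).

With 5 swatches and endpoints inclusive, swatch 4 sits at t = (4 − 1)/(5 − 1) = 3/4 ≈ 0.75.
R = 115 + 0.75 × (199 − 115) = 178 → 178
G = 83 + 0.75 × (168 − 83) = 146.75 → 147
B = 238 + 0.75 × (177 − 238) = 192.25 → 192

(178, 147, 192)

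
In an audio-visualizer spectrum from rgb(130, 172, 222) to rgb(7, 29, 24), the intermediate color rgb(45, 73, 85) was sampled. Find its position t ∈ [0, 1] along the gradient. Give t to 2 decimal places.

0.69

Invert the lerp on the B channel (largest span, 198): t = (85 − 222) / (24 − 222) = -137/-198 = 0.69192.
Check on R: (45 − 130)/(7 − 130) = 0.6911 ✓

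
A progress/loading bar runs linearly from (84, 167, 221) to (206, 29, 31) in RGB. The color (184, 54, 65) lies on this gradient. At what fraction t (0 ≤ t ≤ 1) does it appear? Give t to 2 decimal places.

Invert the lerp on the B channel (largest span, 190): t = (65 − 221) / (31 − 221) = -156/-190 = 0.82105.
Check on R: (184 − 84)/(206 − 84) = 0.8197 ✓

0.82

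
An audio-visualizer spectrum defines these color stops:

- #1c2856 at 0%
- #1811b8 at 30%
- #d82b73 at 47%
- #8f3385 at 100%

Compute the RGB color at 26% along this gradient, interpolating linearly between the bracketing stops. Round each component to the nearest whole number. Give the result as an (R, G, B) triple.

26% lies between the 0% and 30% stops, so the local fraction is t = (26 − 0)/(30 − 0) = 26/30 ≈ 0.8667.
#1c2856 → (28, 40, 86); #1811b8 → (24, 17, 184).
R = 28 + 0.8667 × (24 − 28) = 24.533 → 25
G = 40 + 0.8667 × (17 − 40) = 20.066 → 20
B = 86 + 0.8667 × (184 − 86) = 170.937 → 171

(25, 20, 171)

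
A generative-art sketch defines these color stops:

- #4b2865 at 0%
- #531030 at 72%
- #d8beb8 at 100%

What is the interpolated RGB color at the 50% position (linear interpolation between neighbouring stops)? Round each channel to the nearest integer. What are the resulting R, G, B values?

(81, 23, 64)

50% lies between the 0% and 72% stops, so the local fraction is t = (50 − 0)/(72 − 0) = 50/72 ≈ 0.6944.
#4b2865 → (75, 40, 101); #531030 → (83, 16, 48).
R = 75 + 0.6944 × (83 − 75) = 80.555 → 81
G = 40 + 0.6944 × (16 − 40) = 23.334 → 23
B = 101 + 0.6944 × (48 − 101) = 64.197 → 64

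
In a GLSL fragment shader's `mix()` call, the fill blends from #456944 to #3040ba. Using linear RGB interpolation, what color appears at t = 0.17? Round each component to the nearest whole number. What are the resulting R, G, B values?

#456944 → (69, 105, 68); #3040ba → (48, 64, 186).
R = 69 + 0.17 × (48 − 69) = 69 + 0.17 × -21 = 65.43 → 65
G = 105 + 0.17 × (64 − 105) = 105 + 0.17 × -41 = 98.03 → 98
B = 68 + 0.17 × (186 − 68) = 68 + 0.17 × 118 = 88.06 → 88
So the blended color is (65, 98, 88), about #416258.

(65, 98, 88)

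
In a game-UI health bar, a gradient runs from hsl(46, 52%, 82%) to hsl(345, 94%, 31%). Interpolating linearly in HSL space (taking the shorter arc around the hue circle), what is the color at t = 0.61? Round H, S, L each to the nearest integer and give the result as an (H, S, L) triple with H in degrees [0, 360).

(9, 78, 51)

Hue: 345 − 46 = 299°, but |299| > 180 so the shorter arc goes the other way: Δh = 299 − 360 = -61°.
H = 46 + 0.61 × (-61) = 8.79 → 9°
S = 52 + 0.61 × (94 − 52) = 77.62 → 78%
L = 82 + 0.61 × (31 − 82) = 50.89 → 51%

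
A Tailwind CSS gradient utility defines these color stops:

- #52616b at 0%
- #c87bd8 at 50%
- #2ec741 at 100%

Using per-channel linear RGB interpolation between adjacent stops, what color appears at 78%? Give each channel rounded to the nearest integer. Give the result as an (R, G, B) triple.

(114, 166, 131)

78% lies between the 50% and 100% stops, so the local fraction is t = (78 − 50)/(100 − 50) = 28/50 ≈ 0.56.
#c87bd8 → (200, 123, 216); #2ec741 → (46, 199, 65).
R = 200 + 0.56 × (46 − 200) = 113.76 → 114
G = 123 + 0.56 × (199 − 123) = 165.56 → 166
B = 216 + 0.56 × (65 − 216) = 131.44 → 131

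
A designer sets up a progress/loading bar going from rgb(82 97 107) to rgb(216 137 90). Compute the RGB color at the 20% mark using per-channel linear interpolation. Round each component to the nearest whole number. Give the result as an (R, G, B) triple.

(109, 105, 104)

20% corresponds to t = 0.2.
R = 82 + 0.2 × (216 − 82) = 82 + 0.2 × 134 = 108.8 → 109
G = 97 + 0.2 × (137 − 97) = 97 + 0.2 × 40 = 105 → 105
B = 107 + 0.2 × (90 − 107) = 107 + 0.2 × -17 = 103.6 → 104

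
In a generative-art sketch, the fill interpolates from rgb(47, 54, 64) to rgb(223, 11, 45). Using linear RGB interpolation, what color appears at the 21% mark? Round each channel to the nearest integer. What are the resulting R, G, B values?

21% corresponds to t = 0.21.
R = 47 + 0.21 × (223 − 47) = 47 + 0.21 × 176 = 83.96 → 84
G = 54 + 0.21 × (11 − 54) = 54 + 0.21 × -43 = 44.97 → 45
B = 64 + 0.21 × (45 − 64) = 64 + 0.21 × -19 = 60.01 → 60
So the blended color is (84, 45, 60), about #542d3c.

(84, 45, 60)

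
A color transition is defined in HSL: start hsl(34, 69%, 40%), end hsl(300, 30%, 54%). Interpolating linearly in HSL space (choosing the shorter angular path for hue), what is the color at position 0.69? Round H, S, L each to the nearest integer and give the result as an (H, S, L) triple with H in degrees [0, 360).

Hue: 300 − 34 = 266°, but |266| > 180 so the shorter arc goes the other way: Δh = 266 − 360 = -94°.
H = 34 + 0.69 × (-94) = -30.86 → -31 → -31 mod 360 = 329°
S = 69 + 0.69 × (30 − 69) = 42.09 → 42%
L = 40 + 0.69 × (54 − 40) = 49.66 → 50%

(329, 42, 50)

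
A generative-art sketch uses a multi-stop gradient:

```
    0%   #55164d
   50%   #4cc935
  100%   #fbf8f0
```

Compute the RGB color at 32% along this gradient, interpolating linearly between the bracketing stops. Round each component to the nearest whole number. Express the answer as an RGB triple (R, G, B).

32% lies between the 0% and 50% stops, so the local fraction is t = (32 − 0)/(50 − 0) = 32/50 ≈ 0.64.
#55164d → (85, 22, 77); #4cc935 → (76, 201, 53).
R = 85 + 0.64 × (76 − 85) = 79.24 → 79
G = 22 + 0.64 × (201 − 22) = 136.56 → 137
B = 77 + 0.64 × (53 − 77) = 61.64 → 62

(79, 137, 62)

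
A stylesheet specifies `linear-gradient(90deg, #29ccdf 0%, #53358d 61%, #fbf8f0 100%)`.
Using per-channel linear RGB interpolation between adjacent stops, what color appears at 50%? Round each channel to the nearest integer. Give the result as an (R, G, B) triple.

(75, 80, 156)

50% lies between the 0% and 61% stops, so the local fraction is t = (50 − 0)/(61 − 0) = 50/61 ≈ 0.8197.
#29ccdf → (41, 204, 223); #53358d → (83, 53, 141).
R = 41 + 0.8197 × (83 − 41) = 75.427 → 75
G = 204 + 0.8197 × (53 − 204) = 80.225 → 80
B = 223 + 0.8197 × (141 − 223) = 155.785 → 156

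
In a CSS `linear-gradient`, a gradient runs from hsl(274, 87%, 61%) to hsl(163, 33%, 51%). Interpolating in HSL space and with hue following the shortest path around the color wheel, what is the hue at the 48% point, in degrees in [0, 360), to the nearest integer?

Hue arc: Δh = 163 − 274 = -111° (|Δh| ≤ 180, already the shorter path).
H = 274 + 0.48 × (-111) = 220.72 → 221°

221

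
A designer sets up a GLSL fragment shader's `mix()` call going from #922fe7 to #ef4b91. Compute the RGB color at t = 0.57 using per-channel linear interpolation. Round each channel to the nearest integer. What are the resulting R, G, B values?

#922fe7 → (146, 47, 231); #ef4b91 → (239, 75, 145).
R = 146 + 0.57 × (239 − 146) = 146 + 0.57 × 93 = 199.01 → 199
G = 47 + 0.57 × (75 − 47) = 47 + 0.57 × 28 = 62.96 → 63
B = 231 + 0.57 × (145 − 231) = 231 + 0.57 × -86 = 181.98 → 182

(199, 63, 182)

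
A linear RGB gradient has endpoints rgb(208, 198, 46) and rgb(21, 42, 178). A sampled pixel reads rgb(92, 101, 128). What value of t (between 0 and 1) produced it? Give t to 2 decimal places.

0.62

Invert the lerp on the R channel (largest span, 187): t = (92 − 208) / (21 − 208) = -116/-187 = 0.62032.
Check on G: (101 − 198)/(42 − 198) = 0.6218 ✓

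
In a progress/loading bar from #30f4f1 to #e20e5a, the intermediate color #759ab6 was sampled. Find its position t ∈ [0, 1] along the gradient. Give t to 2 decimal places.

Invert the lerp on the G channel (largest span, 230): t = (154 − 244) / (14 − 244) = -90/-230 = 0.3913.
Check on R: (117 − 48)/(226 − 48) = 0.3876 ✓

0.39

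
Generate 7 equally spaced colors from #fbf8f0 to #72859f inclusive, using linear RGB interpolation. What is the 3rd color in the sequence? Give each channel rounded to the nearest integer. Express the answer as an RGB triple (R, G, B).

With 7 swatches and endpoints inclusive, swatch 3 sits at t = (3 − 1)/(7 − 1) = 2/6 ≈ 0.3333.
#fbf8f0 → (251, 248, 240); #72859f → (114, 133, 159).
R = 251 + 0.3333 × (114 − 251) = 205.338 → 205
G = 248 + 0.3333 × (133 − 248) = 209.671 → 210
B = 240 + 0.3333 × (159 − 240) = 213.003 → 213

(205, 210, 213)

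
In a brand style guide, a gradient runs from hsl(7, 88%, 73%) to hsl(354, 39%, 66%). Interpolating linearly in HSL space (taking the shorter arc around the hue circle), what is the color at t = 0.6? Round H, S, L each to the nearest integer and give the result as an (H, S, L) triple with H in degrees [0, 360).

(359, 59, 69)

Hue: 354 − 7 = 347°, but |347| > 180 so the shorter arc goes the other way: Δh = 347 − 360 = -13°.
H = 7 + 0.6 × (-13) = -0.8 → -1 → -1 mod 360 = 359°
S = 88 + 0.6 × (39 − 88) = 58.6 → 59%
L = 73 + 0.6 × (66 − 73) = 68.8 → 69%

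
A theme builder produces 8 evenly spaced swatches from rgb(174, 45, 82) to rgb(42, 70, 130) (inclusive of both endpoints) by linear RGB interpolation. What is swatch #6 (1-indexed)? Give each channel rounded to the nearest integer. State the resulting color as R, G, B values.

(80, 63, 116)

With 8 swatches and endpoints inclusive, swatch 6 sits at t = (6 − 1)/(8 − 1) = 5/7 ≈ 0.7143.
R = 174 + 0.7143 × (42 − 174) = 79.712 → 80
G = 45 + 0.7143 × (70 − 45) = 62.858 → 63
B = 82 + 0.7143 × (130 − 82) = 116.286 → 116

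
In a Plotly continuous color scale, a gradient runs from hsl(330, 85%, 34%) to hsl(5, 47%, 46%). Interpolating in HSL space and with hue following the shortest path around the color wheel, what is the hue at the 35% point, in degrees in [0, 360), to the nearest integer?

Hue: 5 − 330 = -325°, but |-325| > 180 so the shorter arc goes the other way: Δh = -325 + 360 = 35°.
H = 330 + 0.35 × (35) = 342.25 → 342°

342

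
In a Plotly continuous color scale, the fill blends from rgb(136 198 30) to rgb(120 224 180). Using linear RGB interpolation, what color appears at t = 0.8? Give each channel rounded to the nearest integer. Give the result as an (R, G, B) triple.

(123, 219, 150)

R = 136 + 0.8 × (120 − 136) = 136 + 0.8 × -16 = 123.2 → 123
G = 198 + 0.8 × (224 − 198) = 198 + 0.8 × 26 = 218.8 → 219
B = 30 + 0.8 × (180 − 30) = 30 + 0.8 × 150 = 150 → 150
So the blended color is (123, 219, 150), about #7bdb96.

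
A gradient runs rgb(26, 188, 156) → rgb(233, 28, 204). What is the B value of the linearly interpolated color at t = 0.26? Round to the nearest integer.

168

B = 156 + 0.26 × (204 − 156) = 168.48 → 168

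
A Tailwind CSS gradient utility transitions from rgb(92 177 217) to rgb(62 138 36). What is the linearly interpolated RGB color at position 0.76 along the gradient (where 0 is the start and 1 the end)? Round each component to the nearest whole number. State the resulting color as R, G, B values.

(69, 147, 79)

R = 92 + 0.76 × (62 − 92) = 92 + 0.76 × -30 = 69.2 → 69
G = 177 + 0.76 × (138 − 177) = 177 + 0.76 × -39 = 147.36 → 147
B = 217 + 0.76 × (36 − 217) = 217 + 0.76 × -181 = 79.44 → 79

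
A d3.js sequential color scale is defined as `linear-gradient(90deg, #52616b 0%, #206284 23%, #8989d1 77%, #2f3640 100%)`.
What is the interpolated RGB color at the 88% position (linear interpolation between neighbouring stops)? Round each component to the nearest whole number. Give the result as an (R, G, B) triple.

(94, 97, 140)

88% lies between the 77% and 100% stops, so the local fraction is t = (88 − 77)/(100 − 77) = 11/23 ≈ 0.4783.
#8989d1 → (137, 137, 209); #2f3640 → (47, 54, 64).
R = 137 + 0.4783 × (47 − 137) = 93.953 → 94
G = 137 + 0.4783 × (54 − 137) = 97.301 → 97
B = 209 + 0.4783 × (64 − 209) = 139.647 → 140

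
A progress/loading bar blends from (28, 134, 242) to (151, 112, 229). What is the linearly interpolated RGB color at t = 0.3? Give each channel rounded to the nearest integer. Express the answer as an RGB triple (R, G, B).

R = 28 + 0.3 × (151 − 28) = 28 + 0.3 × 123 = 64.9 → 65
G = 134 + 0.3 × (112 − 134) = 134 + 0.3 × -22 = 127.4 → 127
B = 242 + 0.3 × (229 − 242) = 242 + 0.3 × -13 = 238.1 → 238

(65, 127, 238)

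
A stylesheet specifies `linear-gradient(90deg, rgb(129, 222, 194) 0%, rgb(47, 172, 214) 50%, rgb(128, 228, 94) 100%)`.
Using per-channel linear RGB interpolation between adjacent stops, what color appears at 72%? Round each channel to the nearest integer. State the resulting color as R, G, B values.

(83, 197, 161)

72% lies between the 50% and 100% stops, so the local fraction is t = (72 − 50)/(100 − 50) = 22/50 ≈ 0.44.
R = 47 + 0.44 × (128 − 47) = 82.64 → 83
G = 172 + 0.44 × (228 − 172) = 196.64 → 197
B = 214 + 0.44 × (94 − 214) = 161.2 → 161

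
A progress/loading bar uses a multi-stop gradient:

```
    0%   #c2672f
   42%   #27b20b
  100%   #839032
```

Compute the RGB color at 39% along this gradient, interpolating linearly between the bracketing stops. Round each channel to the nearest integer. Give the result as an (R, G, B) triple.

(50, 173, 14)

39% lies between the 0% and 42% stops, so the local fraction is t = (39 − 0)/(42 − 0) = 39/42 ≈ 0.9286.
#c2672f → (194, 103, 47); #27b20b → (39, 178, 11).
R = 194 + 0.9286 × (39 − 194) = 50.067 → 50
G = 103 + 0.9286 × (178 − 103) = 172.645 → 173
B = 47 + 0.9286 × (11 − 47) = 13.57 → 14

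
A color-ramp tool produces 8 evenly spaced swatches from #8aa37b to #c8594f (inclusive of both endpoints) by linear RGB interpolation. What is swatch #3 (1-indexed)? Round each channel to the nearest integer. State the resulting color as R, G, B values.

With 8 swatches and endpoints inclusive, swatch 3 sits at t = (3 − 1)/(8 − 1) = 2/7 ≈ 0.2857.
#8aa37b → (138, 163, 123); #c8594f → (200, 89, 79).
R = 138 + 0.2857 × (200 − 138) = 155.713 → 156
G = 163 + 0.2857 × (89 − 163) = 141.858 → 142
B = 123 + 0.2857 × (79 − 123) = 110.429 → 110

(156, 142, 110)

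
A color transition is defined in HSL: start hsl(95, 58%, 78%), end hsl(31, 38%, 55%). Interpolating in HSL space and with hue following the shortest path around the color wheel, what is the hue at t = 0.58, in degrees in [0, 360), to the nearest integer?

Hue arc: Δh = 31 − 95 = -64° (|Δh| ≤ 180, already the shorter path).
H = 95 + 0.58 × (-64) = 57.88 → 58°

58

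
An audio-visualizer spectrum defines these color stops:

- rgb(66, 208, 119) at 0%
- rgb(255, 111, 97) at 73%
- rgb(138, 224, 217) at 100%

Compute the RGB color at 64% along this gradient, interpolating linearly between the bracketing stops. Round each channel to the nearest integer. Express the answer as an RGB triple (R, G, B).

64% lies between the 0% and 73% stops, so the local fraction is t = (64 − 0)/(73 − 0) = 64/73 ≈ 0.8767.
R = 66 + 0.8767 × (255 − 66) = 231.696 → 232
G = 208 + 0.8767 × (111 − 208) = 122.96 → 123
B = 119 + 0.8767 × (97 − 119) = 99.713 → 100

(232, 123, 100)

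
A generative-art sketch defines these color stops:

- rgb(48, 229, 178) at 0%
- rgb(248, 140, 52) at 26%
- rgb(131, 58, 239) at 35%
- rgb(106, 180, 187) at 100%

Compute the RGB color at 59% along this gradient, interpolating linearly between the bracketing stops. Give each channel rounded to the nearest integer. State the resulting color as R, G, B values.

(122, 103, 220)

59% lies between the 35% and 100% stops, so the local fraction is t = (59 − 35)/(100 − 35) = 24/65 ≈ 0.3692.
R = 131 + 0.3692 × (106 − 131) = 121.77 → 122
G = 58 + 0.3692 × (180 − 58) = 103.042 → 103
B = 239 + 0.3692 × (187 − 239) = 219.802 → 220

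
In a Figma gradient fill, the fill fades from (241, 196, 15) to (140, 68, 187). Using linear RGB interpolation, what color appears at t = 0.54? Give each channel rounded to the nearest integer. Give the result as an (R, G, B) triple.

R = 241 + 0.54 × (140 − 241) = 241 + 0.54 × -101 = 186.46 → 186
G = 196 + 0.54 × (68 − 196) = 196 + 0.54 × -128 = 126.88 → 127
B = 15 + 0.54 × (187 − 15) = 15 + 0.54 × 172 = 107.88 → 108
So the blended color is (186, 127, 108), about #ba7f6c.

(186, 127, 108)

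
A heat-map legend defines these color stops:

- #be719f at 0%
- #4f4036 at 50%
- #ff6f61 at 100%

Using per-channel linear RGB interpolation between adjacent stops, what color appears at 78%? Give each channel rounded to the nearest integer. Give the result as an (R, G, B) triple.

(178, 90, 78)

78% lies between the 50% and 100% stops, so the local fraction is t = (78 − 50)/(100 − 50) = 28/50 ≈ 0.56.
#4f4036 → (79, 64, 54); #ff6f61 → (255, 111, 97).
R = 79 + 0.56 × (255 − 79) = 177.56 → 178
G = 64 + 0.56 × (111 − 64) = 90.32 → 90
B = 54 + 0.56 × (97 − 54) = 78.08 → 78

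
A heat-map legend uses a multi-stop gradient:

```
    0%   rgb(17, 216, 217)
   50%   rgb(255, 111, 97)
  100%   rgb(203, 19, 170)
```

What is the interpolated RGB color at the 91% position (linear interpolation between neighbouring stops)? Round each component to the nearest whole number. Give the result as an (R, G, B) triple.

(212, 36, 157)

91% lies between the 50% and 100% stops, so the local fraction is t = (91 − 50)/(100 − 50) = 41/50 ≈ 0.82.
R = 255 + 0.82 × (203 − 255) = 212.36 → 212
G = 111 + 0.82 × (19 − 111) = 35.56 → 36
B = 97 + 0.82 × (170 − 97) = 156.86 → 157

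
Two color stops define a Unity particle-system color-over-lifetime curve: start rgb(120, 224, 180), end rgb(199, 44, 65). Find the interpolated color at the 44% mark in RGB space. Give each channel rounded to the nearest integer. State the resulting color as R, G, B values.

44% corresponds to t = 0.44.
R = 120 + 0.44 × (199 − 120) = 120 + 0.44 × 79 = 154.76 → 155
G = 224 + 0.44 × (44 − 224) = 224 + 0.44 × -180 = 144.8 → 145
B = 180 + 0.44 × (65 − 180) = 180 + 0.44 × -115 = 129.4 → 129

(155, 145, 129)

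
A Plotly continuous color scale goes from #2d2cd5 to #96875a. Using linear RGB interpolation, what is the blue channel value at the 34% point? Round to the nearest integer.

B₁ = 213 (from #2d2cd5), B₂ = 90 (from #96875a).
B = 213 + 0.34 × (90 − 213) = 171.18 → 171

171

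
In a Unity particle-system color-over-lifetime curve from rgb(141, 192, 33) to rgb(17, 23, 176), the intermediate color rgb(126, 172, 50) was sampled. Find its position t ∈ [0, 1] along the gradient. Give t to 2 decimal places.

Invert the lerp on the G channel (largest span, 169): t = (172 − 192) / (23 − 192) = -20/-169 = 0.11834.
Check on R: (126 − 141)/(17 − 141) = 0.121 ✓

0.12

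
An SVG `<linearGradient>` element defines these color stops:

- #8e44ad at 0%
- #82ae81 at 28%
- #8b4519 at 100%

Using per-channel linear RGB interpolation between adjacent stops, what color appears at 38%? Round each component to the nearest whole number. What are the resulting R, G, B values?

38% lies between the 28% and 100% stops, so the local fraction is t = (38 − 28)/(100 − 28) = 10/72 ≈ 0.1389.
#82ae81 → (130, 174, 129); #8b4519 → (139, 69, 25).
R = 130 + 0.1389 × (139 − 130) = 131.25 → 131
G = 174 + 0.1389 × (69 − 174) = 159.416 → 159
B = 129 + 0.1389 × (25 − 129) = 114.554 → 115

(131, 159, 115)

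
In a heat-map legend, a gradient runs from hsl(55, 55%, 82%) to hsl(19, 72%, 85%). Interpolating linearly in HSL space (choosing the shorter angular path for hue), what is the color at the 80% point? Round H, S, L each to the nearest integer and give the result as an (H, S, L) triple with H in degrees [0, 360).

(26, 69, 84)

Hue arc: Δh = 19 − 55 = -36° (|Δh| ≤ 180, already the shorter path).
H = 55 + 0.8 × (-36) = 26.2 → 26°
S = 55 + 0.8 × (72 − 55) = 68.6 → 69%
L = 82 + 0.8 × (85 − 82) = 84.4 → 84%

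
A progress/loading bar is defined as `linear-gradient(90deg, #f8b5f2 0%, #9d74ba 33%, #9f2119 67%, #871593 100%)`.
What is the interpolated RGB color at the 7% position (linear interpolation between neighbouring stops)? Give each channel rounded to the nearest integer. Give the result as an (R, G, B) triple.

(229, 167, 230)

7% lies between the 0% and 33% stops, so the local fraction is t = (7 − 0)/(33 − 0) = 7/33 ≈ 0.2121.
#f8b5f2 → (248, 181, 242); #9d74ba → (157, 116, 186).
R = 248 + 0.2121 × (157 − 248) = 228.699 → 229
G = 181 + 0.2121 × (116 − 181) = 167.214 → 167
B = 242 + 0.2121 × (186 − 242) = 230.122 → 230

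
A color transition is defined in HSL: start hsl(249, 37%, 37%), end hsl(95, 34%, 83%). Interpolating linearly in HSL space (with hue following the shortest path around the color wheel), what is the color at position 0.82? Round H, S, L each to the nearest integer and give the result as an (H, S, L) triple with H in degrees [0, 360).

Hue arc: Δh = 95 − 249 = -154° (|Δh| ≤ 180, already the shorter path).
H = 249 + 0.82 × (-154) = 122.72 → 123°
S = 37 + 0.82 × (34 − 37) = 34.54 → 35%
L = 37 + 0.82 × (83 − 37) = 74.72 → 75%

(123, 35, 75)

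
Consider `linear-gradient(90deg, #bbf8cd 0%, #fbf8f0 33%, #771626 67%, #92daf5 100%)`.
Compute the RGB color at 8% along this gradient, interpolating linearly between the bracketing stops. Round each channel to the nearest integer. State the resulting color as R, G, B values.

(203, 248, 213)

8% lies between the 0% and 33% stops, so the local fraction is t = (8 − 0)/(33 − 0) = 8/33 ≈ 0.2424.
#bbf8cd → (187, 248, 205); #fbf8f0 → (251, 248, 240).
R = 187 + 0.2424 × (251 − 187) = 202.514 → 203
G = 248 + 0.2424 × (248 − 248) = 248 → 248
B = 205 + 0.2424 × (240 − 205) = 213.484 → 213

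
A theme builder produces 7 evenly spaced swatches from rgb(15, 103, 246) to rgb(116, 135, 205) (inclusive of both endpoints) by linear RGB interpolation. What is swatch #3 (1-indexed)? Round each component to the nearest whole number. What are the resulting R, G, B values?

With 7 swatches and endpoints inclusive, swatch 3 sits at t = (3 − 1)/(7 − 1) = 2/6 ≈ 0.3333.
R = 15 + 0.3333 × (116 − 15) = 48.663 → 49
G = 103 + 0.3333 × (135 − 103) = 113.666 → 114
B = 246 + 0.3333 × (205 − 246) = 232.335 → 232

(49, 114, 232)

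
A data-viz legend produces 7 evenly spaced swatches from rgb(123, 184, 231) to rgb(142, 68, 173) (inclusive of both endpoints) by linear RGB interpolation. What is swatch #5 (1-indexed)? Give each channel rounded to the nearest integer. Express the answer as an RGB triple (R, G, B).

With 7 swatches and endpoints inclusive, swatch 5 sits at t = (5 − 1)/(7 − 1) = 4/6 ≈ 0.6667.
R = 123 + 0.6667 × (142 − 123) = 135.667 → 136
G = 184 + 0.6667 × (68 − 184) = 106.663 → 107
B = 231 + 0.6667 × (173 − 231) = 192.331 → 192

(136, 107, 192)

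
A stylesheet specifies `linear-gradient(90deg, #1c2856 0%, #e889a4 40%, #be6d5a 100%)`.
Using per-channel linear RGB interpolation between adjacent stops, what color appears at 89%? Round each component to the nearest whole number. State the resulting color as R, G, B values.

89% lies between the 40% and 100% stops, so the local fraction is t = (89 − 40)/(100 − 40) = 49/60 ≈ 0.8167.
#e889a4 → (232, 137, 164); #be6d5a → (190, 109, 90).
R = 232 + 0.8167 × (190 − 232) = 197.699 → 198
G = 137 + 0.8167 × (109 − 137) = 114.132 → 114
B = 164 + 0.8167 × (90 − 164) = 103.564 → 104

(198, 114, 104)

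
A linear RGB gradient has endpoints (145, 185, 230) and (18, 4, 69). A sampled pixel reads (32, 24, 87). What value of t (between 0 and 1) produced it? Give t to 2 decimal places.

0.89

Invert the lerp on the G channel (largest span, 181): t = (24 − 185) / (4 − 185) = -161/-181 = 0.8895.
Check on R: (32 − 145)/(18 − 145) = 0.8898 ✓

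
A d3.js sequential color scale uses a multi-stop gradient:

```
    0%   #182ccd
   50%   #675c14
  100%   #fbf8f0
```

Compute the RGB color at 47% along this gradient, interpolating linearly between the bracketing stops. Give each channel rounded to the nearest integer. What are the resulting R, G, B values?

(98, 89, 31)

47% lies between the 0% and 50% stops, so the local fraction is t = (47 − 0)/(50 − 0) = 47/50 ≈ 0.94.
#182ccd → (24, 44, 205); #675c14 → (103, 92, 20).
R = 24 + 0.94 × (103 − 24) = 98.26 → 98
G = 44 + 0.94 × (92 − 44) = 89.12 → 89
B = 205 + 0.94 × (20 − 205) = 31.1 → 31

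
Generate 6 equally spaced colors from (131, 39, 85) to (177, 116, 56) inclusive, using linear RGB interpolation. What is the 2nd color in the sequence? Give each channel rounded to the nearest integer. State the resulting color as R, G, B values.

(140, 54, 79)

With 6 swatches and endpoints inclusive, swatch 2 sits at t = (2 − 1)/(6 − 1) = 1/5 ≈ 0.2.
R = 131 + 0.2 × (177 − 131) = 140.2 → 140
G = 39 + 0.2 × (116 − 39) = 54.4 → 54
B = 85 + 0.2 × (56 − 85) = 79.2 → 79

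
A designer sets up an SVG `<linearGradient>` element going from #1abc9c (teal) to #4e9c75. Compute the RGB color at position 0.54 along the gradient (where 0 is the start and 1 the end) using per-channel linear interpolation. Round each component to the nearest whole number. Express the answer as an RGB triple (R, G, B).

#1abc9c → (26, 188, 156); #4e9c75 → (78, 156, 117).
R = 26 + 0.54 × (78 − 26) = 26 + 0.54 × 52 = 54.08 → 54
G = 188 + 0.54 × (156 − 188) = 188 + 0.54 × -32 = 170.72 → 171
B = 156 + 0.54 × (117 − 156) = 156 + 0.54 × -39 = 134.94 → 135
So the blended color is (54, 171, 135), about #36ab87.

(54, 171, 135)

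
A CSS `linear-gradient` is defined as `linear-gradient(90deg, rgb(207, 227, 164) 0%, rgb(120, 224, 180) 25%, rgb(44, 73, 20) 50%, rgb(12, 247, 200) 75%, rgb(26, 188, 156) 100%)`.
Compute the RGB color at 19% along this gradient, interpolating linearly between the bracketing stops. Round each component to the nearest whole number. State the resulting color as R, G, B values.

19% lies between the 0% and 25% stops, so the local fraction is t = (19 − 0)/(25 − 0) = 19/25 ≈ 0.76.
R = 207 + 0.76 × (120 − 207) = 140.88 → 141
G = 227 + 0.76 × (224 − 227) = 224.72 → 225
B = 164 + 0.76 × (180 − 164) = 176.16 → 176

(141, 225, 176)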